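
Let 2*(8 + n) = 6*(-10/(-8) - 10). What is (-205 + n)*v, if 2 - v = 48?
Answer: 22011/2 ≈ 11006.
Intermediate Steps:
v = -46 (v = 2 - 1*48 = 2 - 48 = -46)
n = -137/4 (n = -8 + (6*(-10/(-8) - 10))/2 = -8 + (6*(-10*(-⅛) - 10))/2 = -8 + (6*(5/4 - 10))/2 = -8 + (6*(-35/4))/2 = -8 + (½)*(-105/2) = -8 - 105/4 = -137/4 ≈ -34.250)
(-205 + n)*v = (-205 - 137/4)*(-46) = -957/4*(-46) = 22011/2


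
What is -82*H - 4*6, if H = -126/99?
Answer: 884/11 ≈ 80.364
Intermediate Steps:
H = -14/11 (H = -126*1/99 = -14/11 ≈ -1.2727)
-82*H - 4*6 = -82*(-14/11) - 4*6 = 1148/11 - 24 = 884/11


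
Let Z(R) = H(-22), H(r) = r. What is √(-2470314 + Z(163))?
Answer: 88*I*√319 ≈ 1571.7*I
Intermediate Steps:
Z(R) = -22
√(-2470314 + Z(163)) = √(-2470314 - 22) = √(-2470336) = 88*I*√319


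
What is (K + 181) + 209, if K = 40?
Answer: 430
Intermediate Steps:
(K + 181) + 209 = (40 + 181) + 209 = 221 + 209 = 430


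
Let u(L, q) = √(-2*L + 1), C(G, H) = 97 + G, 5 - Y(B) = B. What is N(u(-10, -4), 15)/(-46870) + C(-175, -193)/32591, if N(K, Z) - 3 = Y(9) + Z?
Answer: -1451/539005 ≈ -0.0026920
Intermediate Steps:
Y(B) = 5 - B
u(L, q) = √(1 - 2*L)
N(K, Z) = -1 + Z (N(K, Z) = 3 + ((5 - 1*9) + Z) = 3 + ((5 - 9) + Z) = 3 + (-4 + Z) = -1 + Z)
N(u(-10, -4), 15)/(-46870) + C(-175, -193)/32591 = (-1 + 15)/(-46870) + (97 - 175)/32591 = 14*(-1/46870) - 78*1/32591 = -7/23435 - 6/2507 = -1451/539005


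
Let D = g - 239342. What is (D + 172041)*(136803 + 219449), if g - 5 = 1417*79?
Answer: 15905583044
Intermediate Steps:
g = 111948 (g = 5 + 1417*79 = 5 + 111943 = 111948)
D = -127394 (D = 111948 - 239342 = -127394)
(D + 172041)*(136803 + 219449) = (-127394 + 172041)*(136803 + 219449) = 44647*356252 = 15905583044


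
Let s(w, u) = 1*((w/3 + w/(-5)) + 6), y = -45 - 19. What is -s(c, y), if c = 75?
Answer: -16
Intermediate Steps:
y = -64
s(w, u) = 6 + 2*w/15 (s(w, u) = 1*((w*(1/3) + w*(-1/5)) + 6) = 1*((w/3 - w/5) + 6) = 1*(2*w/15 + 6) = 1*(6 + 2*w/15) = 6 + 2*w/15)
-s(c, y) = -(6 + (2/15)*75) = -(6 + 10) = -1*16 = -16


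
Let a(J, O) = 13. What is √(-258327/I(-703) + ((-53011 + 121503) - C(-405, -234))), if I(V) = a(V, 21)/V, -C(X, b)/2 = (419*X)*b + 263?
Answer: √15794031435/13 ≈ 9667.3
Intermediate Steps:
C(X, b) = -526 - 838*X*b (C(X, b) = -2*((419*X)*b + 263) = -2*(419*X*b + 263) = -2*(263 + 419*X*b) = -526 - 838*X*b)
I(V) = 13/V
√(-258327/I(-703) + ((-53011 + 121503) - C(-405, -234))) = √(-258327/(13/(-703)) + ((-53011 + 121503) - (-526 - 838*(-405)*(-234)))) = √(-258327/(13*(-1/703)) + (68492 - (-526 - 79417260))) = √(-258327/(-13/703) + (68492 - 1*(-79417786))) = √(-258327*(-703/13) + (68492 + 79417786)) = √(181603881/13 + 79486278) = √(1214925495/13) = √15794031435/13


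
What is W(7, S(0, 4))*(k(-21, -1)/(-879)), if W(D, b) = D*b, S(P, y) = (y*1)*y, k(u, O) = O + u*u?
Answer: -49280/879 ≈ -56.064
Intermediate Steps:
k(u, O) = O + u²
S(P, y) = y² (S(P, y) = y*y = y²)
W(7, S(0, 4))*(k(-21, -1)/(-879)) = (7*4²)*((-1 + (-21)²)/(-879)) = (7*16)*((-1 + 441)*(-1/879)) = 112*(440*(-1/879)) = 112*(-440/879) = -49280/879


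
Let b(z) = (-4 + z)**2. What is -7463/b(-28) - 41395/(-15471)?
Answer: -73071593/15842304 ≈ -4.6124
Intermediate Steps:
-7463/b(-28) - 41395/(-15471) = -7463/(-4 - 28)**2 - 41395/(-15471) = -7463/((-32)**2) - 41395*(-1/15471) = -7463/1024 + 41395/15471 = -73071593/15842304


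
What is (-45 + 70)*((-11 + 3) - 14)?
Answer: -550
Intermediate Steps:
(-45 + 70)*((-11 + 3) - 14) = 25*(-8 - 14) = 25*(-22) = -550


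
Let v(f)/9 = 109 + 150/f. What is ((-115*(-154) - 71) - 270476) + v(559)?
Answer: -140786154/559 ≈ -2.5185e+5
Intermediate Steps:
v(f) = 981 + 1350/f (v(f) = 9*(109 + 150/f) = 981 + 1350/f)
((-115*(-154) - 71) - 270476) + v(559) = ((-115*(-154) - 71) - 270476) + (981 + 1350/559) = ((17710 - 71) - 270476) + (981 + 1350*(1/559)) = (17639 - 270476) + (981 + 1350/559) = -252837 + 549729/559 = -140786154/559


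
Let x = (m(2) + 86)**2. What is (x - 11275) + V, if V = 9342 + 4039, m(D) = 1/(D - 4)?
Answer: 37665/4 ≈ 9416.3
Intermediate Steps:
m(D) = 1/(-4 + D)
V = 13381
x = 29241/4 (x = (1/(-4 + 2) + 86)**2 = (1/(-2) + 86)**2 = (-1/2 + 86)**2 = (171/2)**2 = 29241/4 ≈ 7310.3)
(x - 11275) + V = (29241/4 - 11275) + 13381 = -15859/4 + 13381 = 37665/4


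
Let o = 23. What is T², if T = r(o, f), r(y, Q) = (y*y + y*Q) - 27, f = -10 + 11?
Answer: 275625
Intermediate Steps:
f = 1
r(y, Q) = -27 + y² + Q*y (r(y, Q) = (y² + Q*y) - 27 = -27 + y² + Q*y)
T = 525 (T = -27 + 23² + 1*23 = -27 + 529 + 23 = 525)
T² = 525² = 275625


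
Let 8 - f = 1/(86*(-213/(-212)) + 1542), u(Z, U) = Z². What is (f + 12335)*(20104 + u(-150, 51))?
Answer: 90769418244068/172611 ≈ 5.2586e+8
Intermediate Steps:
f = 1380782/172611 (f = 8 - 1/(86*(-213/(-212)) + 1542) = 8 - 1/(86*(-213*(-1/212)) + 1542) = 8 - 1/(86*(213/212) + 1542) = 8 - 1/(9159/106 + 1542) = 8 - 1/172611/106 = 8 - 1*106/172611 = 8 - 106/172611 = 1380782/172611 ≈ 7.9994)
(f + 12335)*(20104 + u(-150, 51)) = (1380782/172611 + 12335)*(20104 + (-150)²) = 2130537467*(20104 + 22500)/172611 = (2130537467/172611)*42604 = 90769418244068/172611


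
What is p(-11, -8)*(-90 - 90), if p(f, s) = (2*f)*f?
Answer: -43560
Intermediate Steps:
p(f, s) = 2*f²
p(-11, -8)*(-90 - 90) = (2*(-11)²)*(-90 - 90) = (2*121)*(-180) = 242*(-180) = -43560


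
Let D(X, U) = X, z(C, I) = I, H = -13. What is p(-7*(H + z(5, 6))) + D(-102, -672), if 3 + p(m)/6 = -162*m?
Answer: -47748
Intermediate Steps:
p(m) = -18 - 972*m (p(m) = -18 + 6*(-162*m) = -18 - 972*m)
p(-7*(H + z(5, 6))) + D(-102, -672) = (-18 - (-6804)*(-13 + 6)) - 102 = (-18 - (-6804)*(-7)) - 102 = (-18 - 972*49) - 102 = (-18 - 47628) - 102 = -47646 - 102 = -47748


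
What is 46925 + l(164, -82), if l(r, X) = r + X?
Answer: 47007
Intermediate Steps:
l(r, X) = X + r
46925 + l(164, -82) = 46925 + (-82 + 164) = 46925 + 82 = 47007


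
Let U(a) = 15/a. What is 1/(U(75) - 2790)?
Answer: -5/13949 ≈ -0.00035845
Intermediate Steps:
1/(U(75) - 2790) = 1/(15/75 - 2790) = 1/(15*(1/75) - 2790) = 1/(1/5 - 2790) = 1/(-13949/5) = -5/13949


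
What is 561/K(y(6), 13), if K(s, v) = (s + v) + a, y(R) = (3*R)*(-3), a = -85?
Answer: -187/42 ≈ -4.4524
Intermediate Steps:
y(R) = -9*R
K(s, v) = -85 + s + v (K(s, v) = (s + v) - 85 = -85 + s + v)
561/K(y(6), 13) = 561/(-85 - 9*6 + 13) = 561/(-85 - 54 + 13) = 561/(-126) = 561*(-1/126) = -187/42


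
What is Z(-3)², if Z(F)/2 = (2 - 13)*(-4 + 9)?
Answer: 12100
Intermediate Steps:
Z(F) = -110 (Z(F) = 2*((2 - 13)*(-4 + 9)) = 2*(-11*5) = 2*(-55) = -110)
Z(-3)² = (-110)² = 12100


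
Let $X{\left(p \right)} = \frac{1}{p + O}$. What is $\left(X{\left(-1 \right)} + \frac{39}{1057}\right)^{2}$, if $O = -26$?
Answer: $\frac{16}{814474521} \approx 1.9645 \cdot 10^{-8}$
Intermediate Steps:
$X{\left(p \right)} = \frac{1}{-26 + p}$ ($X{\left(p \right)} = \frac{1}{p - 26} = \frac{1}{-26 + p}$)
$\left(X{\left(-1 \right)} + \frac{39}{1057}\right)^{2} = \left(\frac{1}{-26 - 1} + \frac{39}{1057}\right)^{2} = \left(\frac{1}{-27} + 39 \cdot \frac{1}{1057}\right)^{2} = \left(- \frac{1}{27} + \frac{39}{1057}\right)^{2} = \left(- \frac{4}{28539}\right)^{2} = \frac{16}{814474521}$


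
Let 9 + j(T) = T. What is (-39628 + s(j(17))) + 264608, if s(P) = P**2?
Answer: 225044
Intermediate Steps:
j(T) = -9 + T
(-39628 + s(j(17))) + 264608 = (-39628 + (-9 + 17)**2) + 264608 = (-39628 + 8**2) + 264608 = (-39628 + 64) + 264608 = -39564 + 264608 = 225044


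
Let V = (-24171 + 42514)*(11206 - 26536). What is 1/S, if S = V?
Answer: -1/281198190 ≈ -3.5562e-9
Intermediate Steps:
V = -281198190 (V = 18343*(-15330) = -281198190)
S = -281198190
1/S = 1/(-281198190) = -1/281198190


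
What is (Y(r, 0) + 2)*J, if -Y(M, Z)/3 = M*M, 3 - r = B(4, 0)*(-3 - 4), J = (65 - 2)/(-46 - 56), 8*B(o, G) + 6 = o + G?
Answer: 903/544 ≈ 1.6599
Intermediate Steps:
B(o, G) = -¾ + G/8 + o/8 (B(o, G) = -¾ + (o + G)/8 = -¾ + (G + o)/8 = -¾ + (G/8 + o/8) = -¾ + G/8 + o/8)
J = -21/34 (J = 63/(-102) = 63*(-1/102) = -21/34 ≈ -0.61765)
r = 5/4 (r = 3 - (-¾ + (⅛)*0 + (⅛)*4)*(-3 - 4) = 3 - (-¾ + 0 + ½)*(-7) = 3 - (-1)*(-7)/4 = 3 - 1*7/4 = 3 - 7/4 = 5/4 ≈ 1.2500)
Y(M, Z) = -3*M² (Y(M, Z) = -3*M*M = -3*M²)
(Y(r, 0) + 2)*J = (-3*(5/4)² + 2)*(-21/34) = (-3*25/16 + 2)*(-21/34) = (-75/16 + 2)*(-21/34) = -43/16*(-21/34) = 903/544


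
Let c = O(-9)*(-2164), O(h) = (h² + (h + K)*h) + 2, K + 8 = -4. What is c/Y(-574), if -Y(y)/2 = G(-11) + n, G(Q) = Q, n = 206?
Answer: 294304/195 ≈ 1509.3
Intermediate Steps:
K = -12 (K = -8 - 4 = -12)
Y(y) = -390 (Y(y) = -2*(-11 + 206) = -2*195 = -390)
O(h) = 2 + h² + h*(-12 + h) (O(h) = (h² + (h - 12)*h) + 2 = (h² + (-12 + h)*h) + 2 = (h² + h*(-12 + h)) + 2 = 2 + h² + h*(-12 + h))
c = -588608 (c = (2 - 12*(-9) + 2*(-9)²)*(-2164) = (2 + 108 + 2*81)*(-2164) = (2 + 108 + 162)*(-2164) = 272*(-2164) = -588608)
c/Y(-574) = -588608/(-390) = -588608*(-1/390) = 294304/195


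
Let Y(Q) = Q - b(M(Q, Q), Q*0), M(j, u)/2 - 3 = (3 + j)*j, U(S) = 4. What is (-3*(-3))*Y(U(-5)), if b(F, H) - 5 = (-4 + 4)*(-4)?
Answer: -9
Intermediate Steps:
M(j, u) = 6 + 2*j*(3 + j) (M(j, u) = 6 + 2*((3 + j)*j) = 6 + 2*(j*(3 + j)) = 6 + 2*j*(3 + j))
b(F, H) = 5 (b(F, H) = 5 + (-4 + 4)*(-4) = 5 + 0*(-4) = 5 + 0 = 5)
Y(Q) = -5 + Q (Y(Q) = Q - 1*5 = Q - 5 = -5 + Q)
(-3*(-3))*Y(U(-5)) = (-3*(-3))*(-5 + 4) = 9*(-1) = -9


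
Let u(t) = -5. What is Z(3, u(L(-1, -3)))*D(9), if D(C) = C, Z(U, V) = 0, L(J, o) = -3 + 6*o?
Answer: 0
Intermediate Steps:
Z(3, u(L(-1, -3)))*D(9) = 0*9 = 0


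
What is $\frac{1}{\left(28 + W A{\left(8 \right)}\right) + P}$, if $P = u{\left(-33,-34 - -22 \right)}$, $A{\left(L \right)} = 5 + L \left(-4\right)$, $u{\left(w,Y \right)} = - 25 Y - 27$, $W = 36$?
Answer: $- \frac{1}{671} \approx -0.0014903$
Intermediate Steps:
$u{\left(w,Y \right)} = -27 - 25 Y$
$A{\left(L \right)} = 5 - 4 L$
$P = 273$ ($P = -27 - 25 \left(-34 - -22\right) = -27 - 25 \left(-34 + 22\right) = -27 - -300 = -27 + 300 = 273$)
$\frac{1}{\left(28 + W A{\left(8 \right)}\right) + P} = \frac{1}{\left(28 + 36 \left(5 - 32\right)\right) + 273} = \frac{1}{\left(28 + 36 \left(-27\right)\right) + 273} = \frac{1}{\left(28 - 972\right) + 273} = \frac{1}{-944 + 273} = \frac{1}{-671} = - \frac{1}{671}$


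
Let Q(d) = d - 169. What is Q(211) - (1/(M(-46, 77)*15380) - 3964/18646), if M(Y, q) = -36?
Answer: 217899665963/5161958640 ≈ 42.213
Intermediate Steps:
Q(d) = -169 + d
Q(211) - (1/(M(-46, 77)*15380) - 3964/18646) = (-169 + 211) - (1/(-36*15380) - 3964/18646) = 42 - (-1/36*1/15380 - 3964*1/18646) = 42 - (-1/553680 - 1982/9323) = 42 - 1*(-1097403083/5161958640) = 42 + 1097403083/5161958640 = 217899665963/5161958640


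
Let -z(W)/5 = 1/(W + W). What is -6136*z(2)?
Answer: 7670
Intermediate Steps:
z(W) = -5/(2*W) (z(W) = -5/(W + W) = -5*1/(2*W) = -5/(2*W))
-6136*z(2) = -(-15340)/2 = -6136*(-5/4) = 7670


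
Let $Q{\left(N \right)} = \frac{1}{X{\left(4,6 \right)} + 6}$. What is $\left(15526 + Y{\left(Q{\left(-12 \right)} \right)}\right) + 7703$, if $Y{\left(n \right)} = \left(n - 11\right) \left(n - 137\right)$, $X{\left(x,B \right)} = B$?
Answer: $\frac{3560209}{144} \approx 24724.0$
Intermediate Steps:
$Q{\left(N \right)} = \frac{1}{12}$ ($Q{\left(N \right)} = \frac{1}{6 + 6} = \frac{1}{12}$)
$Y{\left(n \right)} = \left(-137 + n\right) \left(-11 + n\right)$ ($Y{\left(n \right)} = \left(-11 + n\right) \left(-137 + n\right) = \left(-137 + n\right) \left(-11 + n\right)$)
$\left(15526 + Y{\left(Q{\left(-12 \right)} \right)}\right) + 7703 = \left(15526 + \left(1507 + \left(\frac{1}{12}\right)^{2} - \frac{37}{3}\right)\right) + 7703 = \left(15526 + \left(1507 + \frac{1}{144} - \frac{37}{3}\right)\right) + 7703 = \left(15526 + \frac{215233}{144}\right) + 7703 = \frac{2450977}{144} + 7703 = \frac{3560209}{144}$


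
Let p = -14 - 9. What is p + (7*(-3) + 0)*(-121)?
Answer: 2518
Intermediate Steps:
p = -23
p + (7*(-3) + 0)*(-121) = -23 + (7*(-3) + 0)*(-121) = -23 + (-21 + 0)*(-121) = -23 - 21*(-121) = -23 + 2541 = 2518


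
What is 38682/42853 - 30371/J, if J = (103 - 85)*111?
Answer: -1224201827/85620294 ≈ -14.298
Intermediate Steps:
J = 1998 (J = 18*111 = 1998)
38682/42853 - 30371/J = 38682/42853 - 30371/1998 = -1224201827/85620294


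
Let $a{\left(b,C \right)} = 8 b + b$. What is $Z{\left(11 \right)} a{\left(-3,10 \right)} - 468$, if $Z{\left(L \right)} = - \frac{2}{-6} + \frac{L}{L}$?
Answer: $-504$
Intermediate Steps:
$a{\left(b,C \right)} = 9 b$
$Z{\left(L \right)} = \frac{4}{3}$ ($Z{\left(L \right)} = \left(-2\right) \left(- \frac{1}{6}\right) + 1 = \frac{1}{3} + 1 = \frac{4}{3}$)
$Z{\left(11 \right)} a{\left(-3,10 \right)} - 468 = \frac{4 \cdot 9 \left(-3\right)}{3} - 468 = \frac{4}{3} \left(-27\right) - 468 = -36 - 468 = -504$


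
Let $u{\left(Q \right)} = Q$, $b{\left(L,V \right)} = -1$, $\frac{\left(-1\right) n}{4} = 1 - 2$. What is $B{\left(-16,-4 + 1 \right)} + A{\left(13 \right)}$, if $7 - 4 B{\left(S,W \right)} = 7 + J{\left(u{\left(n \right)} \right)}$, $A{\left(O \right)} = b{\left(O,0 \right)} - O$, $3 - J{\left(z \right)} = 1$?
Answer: $- \frac{29}{2} \approx -14.5$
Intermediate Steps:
$n = 4$ ($n = - 4 \left(1 - 2\right) = \left(-4\right) \left(-1\right) = 4$)
$J{\left(z \right)} = 2$ ($J{\left(z \right)} = 3 - 1 = 2$)
$A{\left(O \right)} = -1 - O$
$B{\left(S,W \right)} = - \frac{1}{2}$ ($B{\left(S,W \right)} = \frac{7}{4} - \frac{7 + 2}{4} = \frac{7}{4} - \frac{9}{4} = - \frac{1}{2}$)
$B{\left(-16,-4 + 1 \right)} + A{\left(13 \right)} = - \frac{1}{2} - 14 = - \frac{29}{2}$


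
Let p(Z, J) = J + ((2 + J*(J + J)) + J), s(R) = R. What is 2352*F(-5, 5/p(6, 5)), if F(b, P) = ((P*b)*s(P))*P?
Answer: -183750/29791 ≈ -6.1680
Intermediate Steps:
p(Z, J) = 2 + 2*J + 2*J**2 (p(Z, J) = J + ((2 + J*(2*J)) + J) = J + ((2 + 2*J**2) + J) = J + (2 + J + 2*J**2) = 2 + 2*J + 2*J**2)
F(b, P) = b*P**3 (F(b, P) = ((P*b)*P)*P = (b*P**2)*P = b*P**3)
2352*F(-5, 5/p(6, 5)) = 2352*(-5*125/(2 + 2*5 + 2*5**2)**3) = 2352*(-5*125/(2 + 10 + 2*25)**3) = 2352*(-5*125/(2 + 10 + 50)**3) = 2352*(-5*(5/62)**3) = 2352*(-5*125/238328) = 2352*(-625/238328) = -183750/29791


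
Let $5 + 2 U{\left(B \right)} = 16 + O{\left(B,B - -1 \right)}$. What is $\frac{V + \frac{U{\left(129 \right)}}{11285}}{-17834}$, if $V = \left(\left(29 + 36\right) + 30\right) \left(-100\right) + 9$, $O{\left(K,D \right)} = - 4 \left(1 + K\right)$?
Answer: $\frac{214212379}{402513380} \approx 0.53219$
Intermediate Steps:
$O{\left(K,D \right)} = -4 - 4 K$
$U{\left(B \right)} = \frac{7}{2} - 2 B$ ($U{\left(B \right)} = - \frac{5}{2} + \frac{16 - \left(4 + 4 B\right)}{2} = - \frac{5}{2} + \frac{12 - 4 B}{2} = - \frac{5}{2} - \left(-6 + 2 B\right) = \frac{7}{2} - 2 B$)
$V = -9491$ ($V = \left(65 + 30\right) \left(-100\right) + 9 = 95 \left(-100\right) + 9 = -9500 + 9 = -9491$)
$\frac{V + \frac{U{\left(129 \right)}}{11285}}{-17834} = \frac{-9491 + \frac{\frac{7}{2} - 258}{11285}}{-17834} = \left(-9491 + \left(\frac{7}{2} - 258\right) \frac{1}{11285}\right) \left(- \frac{1}{17834}\right) = \left(-9491 - \frac{509}{22570}\right) \left(- \frac{1}{17834}\right) = \left(- \frac{214212379}{22570}\right) \left(- \frac{1}{17834}\right) = \frac{214212379}{402513380}$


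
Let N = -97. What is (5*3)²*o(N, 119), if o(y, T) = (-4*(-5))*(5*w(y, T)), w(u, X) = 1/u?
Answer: -22500/97 ≈ -231.96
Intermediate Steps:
o(y, T) = 100/y (o(y, T) = (-4*(-5))*(5/y) = 20*(5/y) = 100/y)
(5*3)²*o(N, 119) = (5*3)²*(100/(-97)) = 15²*(100*(-1/97)) = 225*(-100/97) = -22500/97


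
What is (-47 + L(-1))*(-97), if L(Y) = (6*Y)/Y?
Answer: 3977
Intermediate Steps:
L(Y) = 6
(-47 + L(-1))*(-97) = (-47 + 6)*(-97) = -41*(-97) = 3977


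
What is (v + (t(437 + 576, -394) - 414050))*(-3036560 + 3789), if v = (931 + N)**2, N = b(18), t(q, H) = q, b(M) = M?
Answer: -1478669959844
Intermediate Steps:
N = 18
v = 900601 (v = (931 + 18)**2 = 949**2 = 900601)
(v + (t(437 + 576, -394) - 414050))*(-3036560 + 3789) = (900601 + ((437 + 576) - 414050))*(-3036560 + 3789) = (900601 + (1013 - 414050))*(-3032771) = (900601 - 413037)*(-3032771) = 487564*(-3032771) = -1478669959844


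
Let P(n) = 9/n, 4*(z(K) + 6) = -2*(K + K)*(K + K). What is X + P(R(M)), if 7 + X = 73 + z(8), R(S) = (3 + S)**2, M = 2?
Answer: -1691/25 ≈ -67.640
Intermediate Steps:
z(K) = -6 - 2*K**2 (z(K) = -6 + (-2*(K + K)*(K + K))/4 = -6 + (-2*2*K*2*K)/4 = -6 + (-8*K**2)/4 = -6 - 2*K**2)
X = -68 (X = -7 + (73 + (-6 - 2*8**2)) = -7 + (73 + (-6 - 2*64)) = -7 + (73 + (-6 - 128)) = -7 + (73 - 134) = -7 - 61 = -68)
X + P(R(M)) = -68 + 9/((3 + 2)**2) = -68 + 9/(5**2) = -68 + 9/25 = -1691/25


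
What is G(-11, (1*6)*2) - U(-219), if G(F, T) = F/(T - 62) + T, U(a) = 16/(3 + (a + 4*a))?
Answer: 167003/13650 ≈ 12.235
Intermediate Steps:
U(a) = 16/(3 + 5*a)
G(F, T) = T + F/(-62 + T) (G(F, T) = F/(-62 + T) + T = T + F/(-62 + T))
G(-11, (1*6)*2) - U(-219) = (-11 + ((1*6)*2)**2 - 62*1*6*2)/(-62 + (1*6)*2) - 16/(3 + 5*(-219)) = (-11 + (6*2)**2 - 372*2)/(-62 + 6*2) - 16/(3 - 1095) = (-11 + 12**2 - 62*12)/(-62 + 12) - 16/(-1092) = (-11 + 144 - 744)/(-50) - 16*(-1)/1092 = -1/50*(-611) - 1*(-4/273) = 611/50 + 4/273 = 167003/13650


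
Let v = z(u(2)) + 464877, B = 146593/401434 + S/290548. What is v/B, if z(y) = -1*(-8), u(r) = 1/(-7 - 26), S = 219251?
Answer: 27111127594804660/65303554449 ≈ 4.1516e+5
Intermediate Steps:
B = 65303554449/58317922916 (B = 146593/401434 + 219251/290548 = 65303554449/58317922916 ≈ 1.1198)
u(r) = -1/33 (u(r) = 1/(-33) = -1/33)
z(y) = 8
v = 464885 (v = 8 + 464877 = 464885)
v/B = 464885/(65303554449/58317922916) = 464885*(58317922916/65303554449) = 27111127594804660/65303554449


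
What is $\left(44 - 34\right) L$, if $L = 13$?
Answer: $130$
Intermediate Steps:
$\left(44 - 34\right) L = \left(44 - 34\right) 13 = 10 \cdot 13 = 130$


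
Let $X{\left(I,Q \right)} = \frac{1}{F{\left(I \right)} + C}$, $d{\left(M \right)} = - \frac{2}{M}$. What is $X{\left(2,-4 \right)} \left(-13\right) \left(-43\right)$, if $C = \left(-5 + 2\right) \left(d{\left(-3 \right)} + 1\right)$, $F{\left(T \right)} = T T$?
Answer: $-559$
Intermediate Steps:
$F{\left(T \right)} = T^{2}$
$C = -5$ ($C = \left(-5 + 2\right) \left(- \frac{2}{-3} + 1\right) = - 3 \left(\left(-2\right) \left(- \frac{1}{3}\right) + 1\right) = - 3 \left(\frac{2}{3} + 1\right) = \left(-3\right) \frac{5}{3} = -5$)
$X{\left(I,Q \right)} = \frac{1}{-5 + I^{2}}$ ($X{\left(I,Q \right)} = \frac{1}{I^{2} - 5} = \frac{1}{-5 + I^{2}}$)
$X{\left(2,-4 \right)} \left(-13\right) \left(-43\right) = \frac{1}{-5 + 2^{2}} \left(-13\right) \left(-43\right) = \frac{1}{-5 + 4} \left(-13\right) \left(-43\right) = \frac{1}{-1} \left(-13\right) \left(-43\right) = \left(-1\right) \left(-13\right) \left(-43\right) = 13 \left(-43\right) = -559$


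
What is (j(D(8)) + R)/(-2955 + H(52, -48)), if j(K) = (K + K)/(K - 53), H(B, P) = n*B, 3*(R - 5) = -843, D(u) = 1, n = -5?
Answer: 7177/83590 ≈ 0.085860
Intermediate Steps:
R = -276 (R = 5 + (1/3)*(-843) = 5 - 281 = -276)
H(B, P) = -5*B
j(K) = 2*K/(-53 + K) (j(K) = (2*K)/(-53 + K) = 2*K/(-53 + K))
(j(D(8)) + R)/(-2955 + H(52, -48)) = (2*1/(-53 + 1) - 276)/(-2955 - 5*52) = (2*1/(-52) - 276)/(-2955 - 260) = (2*1*(-1/52) - 276)/(-3215) = (-1/26 - 276)*(-1/3215) = -7177/26*(-1/3215) = 7177/83590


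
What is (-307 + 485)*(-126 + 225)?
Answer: 17622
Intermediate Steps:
(-307 + 485)*(-126 + 225) = 178*99 = 17622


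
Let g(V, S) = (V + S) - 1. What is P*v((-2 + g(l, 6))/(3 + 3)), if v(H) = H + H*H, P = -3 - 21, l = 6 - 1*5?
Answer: -80/3 ≈ -26.667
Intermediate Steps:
l = 1 (l = 6 - 5 = 1)
g(V, S) = -1 + S + V (g(V, S) = (S + V) - 1 = -1 + S + V)
P = -24
v(H) = H + H²
P*v((-2 + g(l, 6))/(3 + 3)) = -24*(-2 + (-1 + 6 + 1))/(3 + 3)*(1 + (-2 + (-1 + 6 + 1))/(3 + 3)) = -24*(-2 + 6)/6*(1 + (-2 + 6)/6) = -24*4*(⅙)*(1 + 4*(⅙)) = -16*(1 + ⅔) = -16*5/3 = -24*10/9 = -80/3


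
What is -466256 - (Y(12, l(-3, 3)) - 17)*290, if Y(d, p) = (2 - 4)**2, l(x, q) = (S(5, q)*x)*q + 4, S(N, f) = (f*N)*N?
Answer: -462486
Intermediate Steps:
S(N, f) = f*N**2 (S(N, f) = (N*f)*N = f*N**2)
l(x, q) = 4 + 25*x*q**2 (l(x, q) = ((q*5**2)*x)*q + 4 = ((q*25)*x)*q + 4 = ((25*q)*x)*q + 4 = (25*q*x)*q + 4 = 25*x*q**2 + 4 = 4 + 25*x*q**2)
Y(d, p) = 4 (Y(d, p) = (-2)**2 = 4)
-466256 - (Y(12, l(-3, 3)) - 17)*290 = -466256 - (4 - 17)*290 = -466256 - (-13)*290 = -466256 - 1*(-3770) = -466256 + 3770 = -462486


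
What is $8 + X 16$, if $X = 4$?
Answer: $72$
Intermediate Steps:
$8 + X 16 = 8 + 4 \cdot 16 = 8 + 64 = 72$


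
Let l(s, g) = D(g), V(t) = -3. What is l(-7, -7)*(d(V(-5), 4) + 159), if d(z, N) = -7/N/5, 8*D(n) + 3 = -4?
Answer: -22211/160 ≈ -138.82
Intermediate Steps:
D(n) = -7/8 (D(n) = -3/8 + (⅛)*(-4) = -3/8 - ½ = -7/8)
d(z, N) = -7/(5*N) (d(z, N) = -7/N*(⅕) = -7/(5*N))
l(s, g) = -7/8
l(-7, -7)*(d(V(-5), 4) + 159) = -7*(-7/5/4 + 159)/8 = -7*(-7/5*¼ + 159)/8 = -7*(-7/20 + 159)/8 = -7/8*3173/20 = -22211/160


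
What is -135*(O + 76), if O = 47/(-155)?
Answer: -316791/31 ≈ -10219.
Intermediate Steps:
O = -47/155 (O = 47*(-1/155) = -47/155 ≈ -0.30323)
-135*(O + 76) = -135*(-47/155 + 76) = -135*11733/155 = -316791/31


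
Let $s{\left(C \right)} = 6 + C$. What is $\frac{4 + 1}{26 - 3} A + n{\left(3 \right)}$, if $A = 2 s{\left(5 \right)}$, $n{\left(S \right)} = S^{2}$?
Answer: $\frac{317}{23} \approx 13.783$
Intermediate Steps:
$A = 22$ ($A = 2 \left(6 + 5\right) = 2 \cdot 11 = 22$)
$\frac{4 + 1}{26 - 3} A + n{\left(3 \right)} = \frac{4 + 1}{26 - 3} \cdot 22 + 3^{2} = \frac{5}{23} \cdot 22 + 9 = \frac{110}{23} + 9 = \frac{317}{23}$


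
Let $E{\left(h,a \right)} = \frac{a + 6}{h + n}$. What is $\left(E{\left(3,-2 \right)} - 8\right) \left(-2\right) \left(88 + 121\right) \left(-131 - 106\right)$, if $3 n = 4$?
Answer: $- \frac{9114072}{13} \approx -7.0108 \cdot 10^{5}$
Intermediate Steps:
$n = \frac{4}{3}$ ($n = \frac{1}{3} \cdot 4 = \frac{4}{3} \approx 1.3333$)
$E{\left(h,a \right)} = \frac{6 + a}{\frac{4}{3} + h}$ ($E{\left(h,a \right)} = \frac{a + 6}{h + \frac{4}{3}} = \frac{6 + a}{\frac{4}{3} + h}$)
$\left(E{\left(3,-2 \right)} - 8\right) \left(-2\right) \left(88 + 121\right) \left(-131 - 106\right) = \left(\frac{3 \left(6 - 2\right)}{4 + 3 \cdot 3} - 8\right) \left(-2\right) \left(88 + 121\right) \left(-131 - 106\right) = \left(3 \frac{1}{4 + 9} \cdot 4 - 8\right) \left(-2\right) 209 \left(-237\right) = \left(3 \cdot \frac{1}{13} \cdot 4 - 8\right) \left(-2\right) \left(-49533\right) = \left(\frac{12}{13} - 8\right) \left(-2\right) \left(-49533\right) = \left(- \frac{92}{13}\right) \left(-2\right) \left(-49533\right) = \frac{184}{13} \left(-49533\right) = - \frac{9114072}{13}$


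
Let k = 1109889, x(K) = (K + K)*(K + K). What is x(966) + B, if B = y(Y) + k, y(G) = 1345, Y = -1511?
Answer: 4843858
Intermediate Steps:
x(K) = 4*K² (x(K) = (2*K)*(2*K) = 4*K²)
B = 1111234 (B = 1345 + 1109889 = 1111234)
x(966) + B = 4*966² + 1111234 = 4*933156 + 1111234 = 3732624 + 1111234 = 4843858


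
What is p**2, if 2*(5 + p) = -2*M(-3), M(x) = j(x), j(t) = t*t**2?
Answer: 484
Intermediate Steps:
j(t) = t**3
M(x) = x**3
p = 22 (p = -5 + (-2*(-3)**3)/2 = -5 + (-2*(-27))/2 = -5 + (1/2)*54 = -5 + 27 = 22)
p**2 = 22**2 = 484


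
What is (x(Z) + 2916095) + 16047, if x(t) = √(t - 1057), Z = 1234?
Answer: 2932142 + √177 ≈ 2.9322e+6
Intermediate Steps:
x(t) = √(-1057 + t)
(x(Z) + 2916095) + 16047 = (√(-1057 + 1234) + 2916095) + 16047 = (√177 + 2916095) + 16047 = (2916095 + √177) + 16047 = 2932142 + √177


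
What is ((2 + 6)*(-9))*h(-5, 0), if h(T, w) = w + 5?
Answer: -360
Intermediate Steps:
h(T, w) = 5 + w
((2 + 6)*(-9))*h(-5, 0) = ((2 + 6)*(-9))*(5 + 0) = (8*(-9))*5 = -72*5 = -360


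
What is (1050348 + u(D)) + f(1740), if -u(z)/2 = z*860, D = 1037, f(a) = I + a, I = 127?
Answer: -731425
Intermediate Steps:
f(a) = 127 + a
u(z) = -1720*z (u(z) = -2*z*860 = -1720*z)
(1050348 + u(D)) + f(1740) = (1050348 - 1720*1037) + (127 + 1740) = (1050348 - 1783640) + 1867 = -733292 + 1867 = -731425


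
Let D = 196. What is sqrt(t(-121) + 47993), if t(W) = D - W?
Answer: sqrt(48310) ≈ 219.80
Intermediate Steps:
t(W) = 196 - W
sqrt(t(-121) + 47993) = sqrt((196 - 1*(-121)) + 47993) = sqrt((196 + 121) + 47993) = sqrt(317 + 47993) = sqrt(48310)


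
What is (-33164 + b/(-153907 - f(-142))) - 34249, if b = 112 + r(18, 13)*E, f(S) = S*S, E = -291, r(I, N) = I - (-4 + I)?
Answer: -11734647271/174071 ≈ -67413.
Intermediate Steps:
r(I, N) = 4 (r(I, N) = I + (4 - I) = 4)
f(S) = S**2
b = -1052 (b = 112 + 4*(-291) = 112 - 1164 = -1052)
(-33164 + b/(-153907 - f(-142))) - 34249 = (-33164 - 1052/(-153907 - 1*(-142)**2)) - 34249 = (-33164 - 1052/(-153907 - 1*20164)) - 34249 = (-33164 - 1052/(-153907 - 20164)) - 34249 = (-33164 - 1052/(-174071)) - 34249 = (-33164 - 1052*(-1/174071)) - 34249 = (-33164 + 1052/174071) - 34249 = -5772889592/174071 - 34249 = -11734647271/174071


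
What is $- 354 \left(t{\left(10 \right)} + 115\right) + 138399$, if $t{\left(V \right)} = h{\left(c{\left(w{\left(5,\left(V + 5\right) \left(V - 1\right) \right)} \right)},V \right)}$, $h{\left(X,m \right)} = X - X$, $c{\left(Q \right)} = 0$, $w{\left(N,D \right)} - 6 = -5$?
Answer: $97689$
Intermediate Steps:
$w{\left(N,D \right)} = 1$ ($w{\left(N,D \right)} = 6 - 5 = 1$)
$h{\left(X,m \right)} = 0$
$t{\left(V \right)} = 0$
$- 354 \left(t{\left(10 \right)} + 115\right) + 138399 = - 354 \left(0 + 115\right) + 138399 = \left(-354\right) 115 + 138399 = -40710 + 138399 = 97689$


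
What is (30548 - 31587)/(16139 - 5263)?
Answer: -1039/10876 ≈ -0.095531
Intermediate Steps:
(30548 - 31587)/(16139 - 5263) = -1039/10876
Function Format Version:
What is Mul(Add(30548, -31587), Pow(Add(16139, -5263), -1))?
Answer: Rational(-1039, 10876) ≈ -0.095531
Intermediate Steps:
Mul(Add(30548, -31587), Pow(Add(16139, -5263), -1)) = Mul(-1039, Pow(10876, -1)) = Mul(-1039, Rational(1, 10876)) = Rational(-1039, 10876)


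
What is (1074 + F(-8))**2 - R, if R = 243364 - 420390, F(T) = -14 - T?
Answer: 1317650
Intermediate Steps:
R = -177026
(1074 + F(-8))**2 - R = (1074 + (-14 - 1*(-8)))**2 - 1*(-177026) = (1074 + (-14 + 8))**2 + 177026 = (1074 - 6)**2 + 177026 = 1068**2 + 177026 = 1140624 + 177026 = 1317650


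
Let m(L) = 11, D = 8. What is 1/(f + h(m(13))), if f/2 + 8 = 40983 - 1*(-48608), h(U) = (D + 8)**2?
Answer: 1/179422 ≈ 5.5734e-6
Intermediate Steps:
h(U) = 256 (h(U) = (8 + 8)**2 = 16**2 = 256)
f = 179166 (f = -16 + 2*(40983 - 1*(-48608)) = -16 + 2*(40983 + 48608) = -16 + 2*89591 = -16 + 179182 = 179166)
1/(f + h(m(13))) = 1/(179166 + 256) = 1/179422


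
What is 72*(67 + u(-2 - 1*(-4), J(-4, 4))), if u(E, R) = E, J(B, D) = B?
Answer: 4968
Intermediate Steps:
72*(67 + u(-2 - 1*(-4), J(-4, 4))) = 72*(67 + (-2 - 1*(-4))) = 72*(67 + (-2 + 4)) = 72*(67 + 2) = 72*69 = 4968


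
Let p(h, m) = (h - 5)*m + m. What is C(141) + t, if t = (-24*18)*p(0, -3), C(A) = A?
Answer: -5043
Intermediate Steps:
p(h, m) = m + m*(-5 + h) (p(h, m) = (-5 + h)*m + m = m*(-5 + h) + m = m + m*(-5 + h))
t = -5184 (t = (-24*18)*(-3*(-4 + 0)) = -(-1296)*(-4) = -432*12 = -5184)
C(141) + t = 141 - 5184 = -5043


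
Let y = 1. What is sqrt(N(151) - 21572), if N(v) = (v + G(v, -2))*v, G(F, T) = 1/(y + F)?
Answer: sqrt(7104442)/76 ≈ 35.071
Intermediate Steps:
G(F, T) = 1/(1 + F)
N(v) = v*(v + 1/(1 + v)) (N(v) = (v + 1/(1 + v))*v = v*(v + 1/(1 + v)))
sqrt(N(151) - 21572) = sqrt(151*(1 + 151*(1 + 151))/(1 + 151) - 21572) = sqrt(151*(1 + 151*152)/152 - 21572) = sqrt(151*(1/152)*(1 + 22952) - 21572) = sqrt(151*(1/152)*22953 - 21572) = sqrt(3465903/152 - 21572) = sqrt(186959/152) = sqrt(7104442)/76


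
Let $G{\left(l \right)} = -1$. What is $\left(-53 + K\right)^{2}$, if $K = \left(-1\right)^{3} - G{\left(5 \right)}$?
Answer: $2809$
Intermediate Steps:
$K = 0$ ($K = \left(-1\right)^{3} - -1 = -1 + 1 = 0$)
$\left(-53 + K\right)^{2} = \left(-53 + 0\right)^{2} = \left(-53\right)^{2} = 2809$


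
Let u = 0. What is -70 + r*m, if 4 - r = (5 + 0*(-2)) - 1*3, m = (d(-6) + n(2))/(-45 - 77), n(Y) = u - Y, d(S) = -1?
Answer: -4267/61 ≈ -69.951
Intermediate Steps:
n(Y) = -Y (n(Y) = 0 - Y = -Y)
m = 3/122 (m = (-1 - 1*2)/(-45 - 77) = (-1 - 2)/(-122) = -3*(-1/122) = 3/122 ≈ 0.024590)
r = 2 (r = 4 - ((5 + 0*(-2)) - 1*3) = 4 - ((5 + 0) - 3) = 4 - (5 - 3) = 4 - 1*2 = 4 - 2 = 2)
-70 + r*m = -70 + 2*(3/122) = -70 + 3/61 = -4267/61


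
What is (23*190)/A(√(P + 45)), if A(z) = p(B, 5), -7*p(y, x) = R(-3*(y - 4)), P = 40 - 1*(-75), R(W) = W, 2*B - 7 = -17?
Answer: -30590/27 ≈ -1133.0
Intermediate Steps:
B = -5 (B = 7/2 + (½)*(-17) = 7/2 - 17/2 = -5)
P = 115 (P = 40 + 75 = 115)
p(y, x) = -12/7 + 3*y/7 (p(y, x) = -(-3)*(y - 4)/7 = -(-3)*(-4 + y)/7 = -(12 - 3*y)/7 = -12/7 + 3*y/7)
A(z) = -27/7 (A(z) = -12/7 + (3/7)*(-5) = -12/7 - 15/7 = -27/7)
(23*190)/A(√(P + 45)) = (23*190)/(-27/7) = 4370*(-7/27) = -30590/27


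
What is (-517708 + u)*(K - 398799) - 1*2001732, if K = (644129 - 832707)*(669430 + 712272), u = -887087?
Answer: 366031978373069493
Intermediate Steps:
K = -260558599756 (K = -188578*1381702 = -260558599756)
(-517708 + u)*(K - 398799) - 1*2001732 = (-517708 - 887087)*(-260558599756 - 398799) - 1*2001732 = -1404795*(-260558998555) - 2001732 = 366031978375071225 - 2001732 = 366031978373069493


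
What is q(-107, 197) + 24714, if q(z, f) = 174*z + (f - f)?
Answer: 6096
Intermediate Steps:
q(z, f) = 174*z (q(z, f) = 174*z + 0 = 174*z)
q(-107, 197) + 24714 = 174*(-107) + 24714 = -18618 + 24714 = 6096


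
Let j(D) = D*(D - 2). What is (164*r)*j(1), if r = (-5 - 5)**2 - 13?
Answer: -14268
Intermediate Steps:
j(D) = D*(-2 + D)
r = 87 (r = (-10)**2 - 13 = 100 - 13 = 87)
(164*r)*j(1) = (164*87)*(1*(-2 + 1)) = 14268*(1*(-1)) = 14268*(-1) = -14268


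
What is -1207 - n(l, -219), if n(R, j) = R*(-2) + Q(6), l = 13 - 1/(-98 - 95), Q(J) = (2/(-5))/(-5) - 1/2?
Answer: -11392497/9650 ≈ -1180.6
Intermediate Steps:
Q(J) = -21/50 (Q(J) = (2*(-1/5))*(-1/5) - 1*1/2 = -2/5*(-1/5) - 1/2 = 2/25 - 1/2 = -21/50)
l = 2510/193 (l = 13 - 1/(-193) = 13 - 1*(-1/193) = 13 + 1/193 = 2510/193 ≈ 13.005)
n(R, j) = -21/50 - 2*R (n(R, j) = R*(-2) - 21/50 = -2*R - 21/50 = -21/50 - 2*R)
-1207 - n(l, -219) = -1207 - (-21/50 - 2*2510/193) = -1207 - (-21/50 - 5020/193) = -1207 - 1*(-255053/9650) = -1207 + 255053/9650 = -11392497/9650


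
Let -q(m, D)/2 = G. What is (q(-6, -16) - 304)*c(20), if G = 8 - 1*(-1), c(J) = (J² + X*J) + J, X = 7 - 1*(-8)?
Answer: -231840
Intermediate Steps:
X = 15 (X = 7 + 8 = 15)
c(J) = J² + 16*J (c(J) = (J² + 15*J) + J = J² + 16*J)
G = 9 (G = 8 + 1 = 9)
q(m, D) = -18 (q(m, D) = -2*9 = -18)
(q(-6, -16) - 304)*c(20) = (-18 - 304)*(20*(16 + 20)) = -6440*36 = -322*720 = -231840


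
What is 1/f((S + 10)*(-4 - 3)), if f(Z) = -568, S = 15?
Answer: -1/568 ≈ -0.0017606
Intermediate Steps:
1/f((S + 10)*(-4 - 3)) = 1/(-568) = -1/568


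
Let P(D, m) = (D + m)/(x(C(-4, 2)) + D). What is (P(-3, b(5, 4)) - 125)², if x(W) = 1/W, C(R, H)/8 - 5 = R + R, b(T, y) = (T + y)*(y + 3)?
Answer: 111619225/5329 ≈ 20946.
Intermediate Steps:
b(T, y) = (3 + y)*(T + y) (b(T, y) = (T + y)*(3 + y) = (3 + y)*(T + y))
C(R, H) = 40 + 16*R (C(R, H) = 40 + 8*(R + R) = 40 + 8*(2*R) = 40 + 16*R)
P(D, m) = (D + m)/(-1/24 + D) (P(D, m) = (D + m)/(1/(40 + 16*(-4)) + D) = (D + m)/(1/(40 - 64) + D) = (D + m)/(1/(-24) + D) = (D + m)/(-1/24 + D))
(P(-3, b(5, 4)) - 125)² = (24*(-3 + (4² + 3*5 + 3*4 + 5*4))/(-1 + 24*(-3)) - 125)² = (24*(-3 + (16 + 15 + 12 + 20))/(-1 - 72) - 125)² = (24*(-3 + 63)/(-73) - 125)² = (24*(-1/73)*60 - 125)² = (-1440/73 - 125)² = (-10565/73)² = 111619225/5329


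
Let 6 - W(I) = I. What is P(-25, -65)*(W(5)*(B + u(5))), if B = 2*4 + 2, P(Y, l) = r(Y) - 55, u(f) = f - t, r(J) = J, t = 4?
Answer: -880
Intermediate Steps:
u(f) = -4 + f (u(f) = f - 1*4 = f - 4 = -4 + f)
P(Y, l) = -55 + Y (P(Y, l) = Y - 55 = -55 + Y)
B = 10 (B = 8 + 2 = 10)
W(I) = 6 - I
P(-25, -65)*(W(5)*(B + u(5))) = (-55 - 25)*((6 - 1*5)*(10 + (-4 + 5))) = -80*(6 - 5)*(10 + 1) = -80*11 = -880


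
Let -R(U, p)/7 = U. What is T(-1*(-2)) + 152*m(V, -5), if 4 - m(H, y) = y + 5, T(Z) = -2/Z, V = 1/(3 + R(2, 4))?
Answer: 607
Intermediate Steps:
R(U, p) = -7*U
V = -1/11 (V = 1/(3 - 7*2) = 1/(3 - 14) = 1/(-11) = -1/11 ≈ -0.090909)
m(H, y) = -1 - y (m(H, y) = 4 - (y + 5) = 4 - (5 + y) = 4 + (-5 - y) = -1 - y)
T(-1*(-2)) + 152*m(V, -5) = -2/((-1*(-2))) + 152*(-1 - 1*(-5)) = -2/2 + 152*(-1 + 5) = -2*½ + 152*4 = -1 + 608 = 607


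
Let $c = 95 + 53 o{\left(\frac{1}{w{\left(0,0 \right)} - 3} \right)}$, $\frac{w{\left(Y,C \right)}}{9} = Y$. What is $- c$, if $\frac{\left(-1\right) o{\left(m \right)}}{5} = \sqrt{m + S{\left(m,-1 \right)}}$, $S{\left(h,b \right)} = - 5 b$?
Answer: $-95 + \frac{265 \sqrt{42}}{3} \approx 477.47$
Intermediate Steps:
$w{\left(Y,C \right)} = 9 Y$
$o{\left(m \right)} = - 5 \sqrt{5 + m}$ ($o{\left(m \right)} = - 5 \sqrt{m - -5} = - 5 \sqrt{m + 5} = - 5 \sqrt{5 + m}$)
$c = 95 - \frac{265 \sqrt{42}}{3}$ ($c = 95 + 53 \left(- 5 \sqrt{5 + \frac{1}{9 \cdot 0 - 3}}\right) = 95 + 53 \left(- 5 \sqrt{5 + \frac{1}{0 - 3}}\right) = 95 + 53 \left(- 5 \sqrt{5 + \frac{1}{-3}}\right) = 95 + 53 \left(- 5 \sqrt{5 - \frac{1}{3}}\right) = 95 + 53 \left(- 5 \sqrt{\frac{14}{3}}\right) = 95 + 53 \left(- 5 \frac{\sqrt{42}}{3}\right) = 95 + 53 \left(- \frac{5 \sqrt{42}}{3}\right) = 95 - \frac{265 \sqrt{42}}{3} \approx -477.47$)
$- c = - (95 - \frac{265 \sqrt{42}}{3}) = -95 + \frac{265 \sqrt{42}}{3}$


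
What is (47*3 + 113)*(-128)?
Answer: -32512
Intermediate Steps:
(47*3 + 113)*(-128) = (141 + 113)*(-128) = 254*(-128) = -32512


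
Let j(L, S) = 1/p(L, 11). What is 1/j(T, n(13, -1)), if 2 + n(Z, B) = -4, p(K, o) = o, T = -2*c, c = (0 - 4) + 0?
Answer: 11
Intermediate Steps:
c = -4 (c = -4 + 0 = -4)
T = 8 (T = -2*(-4) = 8)
n(Z, B) = -6 (n(Z, B) = -2 - 4 = -6)
j(L, S) = 1/11
1/j(T, n(13, -1)) = 1/(1/11) = 11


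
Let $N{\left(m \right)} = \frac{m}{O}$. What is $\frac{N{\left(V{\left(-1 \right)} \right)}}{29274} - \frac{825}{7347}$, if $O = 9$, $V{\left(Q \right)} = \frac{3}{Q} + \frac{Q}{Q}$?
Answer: $- \frac{36229024}{322614117} \approx -0.1123$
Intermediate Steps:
$V{\left(Q \right)} = 1 + \frac{3}{Q}$ ($V{\left(Q \right)} = \frac{3}{Q} + 1 = 1 + \frac{3}{Q}$)
$N{\left(m \right)} = \frac{m}{9}$
$\frac{N{\left(V{\left(-1 \right)} \right)}}{29274} - \frac{825}{7347} = \frac{\frac{1}{9} \frac{3 - 1}{-1}}{29274} - \frac{825}{7347} = \frac{\left(-1\right) 2}{9} \cdot \frac{1}{29274} - \frac{275}{2449} = \frac{1}{9} \left(-2\right) \frac{1}{29274} - \frac{275}{2449} = \left(- \frac{2}{9}\right) \frac{1}{29274} - \frac{275}{2449} = - \frac{1}{131733} - \frac{275}{2449} = - \frac{36229024}{322614117}$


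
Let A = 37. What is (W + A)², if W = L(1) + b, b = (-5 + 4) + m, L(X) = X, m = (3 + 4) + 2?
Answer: 2116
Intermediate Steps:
m = 9 (m = 7 + 2 = 9)
b = 8 (b = (-5 + 4) + 9 = -1 + 9 = 8)
W = 9 (W = 1 + 8 = 9)
(W + A)² = (9 + 37)² = 46² = 2116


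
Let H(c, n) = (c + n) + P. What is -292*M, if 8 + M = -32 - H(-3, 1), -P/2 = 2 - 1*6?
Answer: 13432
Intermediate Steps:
P = 8 (P = -2*(2 - 1*6) = -2*(2 - 6) = -2*(-4) = 8)
H(c, n) = 8 + c + n (H(c, n) = (c + n) + 8 = 8 + c + n)
M = -46 (M = -8 + (-32 - (8 - 3 + 1)) = -8 + (-32 - 1*6) = -8 + (-32 - 6) = -8 - 38 = -46)
-292*M = -292*(-46) = 13432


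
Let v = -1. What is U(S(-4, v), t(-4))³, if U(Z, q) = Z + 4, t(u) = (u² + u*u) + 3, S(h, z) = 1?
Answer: 125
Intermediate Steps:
t(u) = 3 + 2*u² (t(u) = (u² + u²) + 3 = 2*u² + 3 = 3 + 2*u²)
U(Z, q) = 4 + Z
U(S(-4, v), t(-4))³ = (4 + 1)³ = 5³ = 125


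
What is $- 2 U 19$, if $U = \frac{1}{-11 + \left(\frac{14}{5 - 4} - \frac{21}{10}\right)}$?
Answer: $- \frac{380}{9} \approx -42.222$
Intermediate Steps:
$U = \frac{10}{9}$ ($U = \frac{1}{-11 + \left(\frac{14}{5 - 4} - \frac{21}{10}\right)} = \frac{1}{-11 - \left(\frac{21}{10} - \frac{14}{1}\right)} = \frac{1}{-11 + \left(14 \cdot 1 - \frac{21}{10}\right)} = \frac{1}{-11 + \left(14 - \frac{21}{10}\right)} = \frac{1}{-11 + \frac{119}{10}} = \frac{1}{\frac{9}{10}} = \frac{10}{9} \approx 1.1111$)
$- 2 U 19 = \left(-2\right) \frac{10}{9} \cdot 19 = \left(- \frac{20}{9}\right) 19 = - \frac{380}{9}$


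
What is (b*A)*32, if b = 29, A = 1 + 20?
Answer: 19488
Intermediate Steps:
A = 21
(b*A)*32 = (29*21)*32 = 609*32 = 19488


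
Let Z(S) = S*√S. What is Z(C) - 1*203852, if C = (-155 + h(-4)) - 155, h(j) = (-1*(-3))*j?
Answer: -203852 - 322*I*√322 ≈ -2.0385e+5 - 5778.1*I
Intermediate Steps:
h(j) = 3*j
C = -322 (C = (-155 + 3*(-4)) - 155 = (-155 - 12) - 155 = -167 - 155 = -322)
Z(S) = S^(3/2)
Z(C) - 1*203852 = (-322)^(3/2) - 1*203852 = -322*I*√322 - 203852 = -203852 - 322*I*√322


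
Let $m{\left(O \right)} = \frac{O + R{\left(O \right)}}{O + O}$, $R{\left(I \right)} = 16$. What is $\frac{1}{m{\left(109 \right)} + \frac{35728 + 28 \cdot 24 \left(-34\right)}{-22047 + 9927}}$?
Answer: $- \frac{66054}{32321} \approx -2.0437$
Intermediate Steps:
$m{\left(O \right)} = \frac{16 + O}{2 O}$ ($m{\left(O \right)} = \frac{O + 16}{O + O} = \frac{16 + O}{2 O}$)
$\frac{1}{m{\left(109 \right)} + \frac{35728 + 28 \cdot 24 \left(-34\right)}{-22047 + 9927}} = \frac{1}{\frac{16 + 109}{2 \cdot 109} + \frac{35728 + 28 \cdot 24 \left(-34\right)}{-22047 + 9927}} = \frac{1}{\frac{1}{2} \cdot \frac{1}{109} \cdot 125 + \frac{35728 + 672 \left(-34\right)}{-12120}} = \frac{1}{\frac{125}{218} + \left(35728 - 22848\right) \left(- \frac{1}{12120}\right)} = \frac{1}{\frac{125}{218} + 12880 \left(- \frac{1}{12120}\right)} = \frac{1}{\frac{125}{218} - \frac{322}{303}} = \frac{1}{- \frac{32321}{66054}} = - \frac{66054}{32321}$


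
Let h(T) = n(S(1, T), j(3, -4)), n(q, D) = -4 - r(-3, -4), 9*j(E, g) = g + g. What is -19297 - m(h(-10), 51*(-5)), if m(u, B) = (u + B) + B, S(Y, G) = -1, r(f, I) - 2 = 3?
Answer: -18778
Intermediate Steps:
r(f, I) = 5 (r(f, I) = 2 + 3 = 5)
j(E, g) = 2*g/9 (j(E, g) = (g + g)/9 = (2*g)/9 = 2*g/9)
n(q, D) = -9 (n(q, D) = -4 - 1*5 = -4 - 5 = -9)
h(T) = -9
m(u, B) = u + 2*B (m(u, B) = (B + u) + B = u + 2*B)
-19297 - m(h(-10), 51*(-5)) = -19297 - (-9 + 2*(51*(-5))) = -19297 - (-9 + 2*(-255)) = -19297 - (-9 - 510) = -19297 - 1*(-519) = -19297 + 519 = -18778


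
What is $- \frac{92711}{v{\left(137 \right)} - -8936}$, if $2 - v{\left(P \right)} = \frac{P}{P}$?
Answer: $- \frac{92711}{8937} \approx -10.374$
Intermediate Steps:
$v{\left(P \right)} = 1$ ($v{\left(P \right)} = 2 - \frac{P}{P} = 2 - 1 = 1$)
$- \frac{92711}{v{\left(137 \right)} - -8936} = - \frac{92711}{1 - -8936} = - \frac{92711}{1 + 8936} = - \frac{92711}{8937}$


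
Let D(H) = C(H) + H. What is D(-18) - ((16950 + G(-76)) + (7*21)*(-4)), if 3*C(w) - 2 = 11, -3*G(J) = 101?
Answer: -16342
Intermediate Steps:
G(J) = -101/3 (G(J) = -1/3*101 = -101/3)
C(w) = 13/3 (C(w) = 2/3 + (1/3)*11 = 2/3 + 11/3 = 13/3)
D(H) = 13/3 + H
D(-18) - ((16950 + G(-76)) + (7*21)*(-4)) = (13/3 - 18) - ((16950 - 101/3) + (7*21)*(-4)) = -41/3 - (50749/3 + 147*(-4)) = -41/3 - (50749/3 - 588) = -41/3 - 1*48985/3 = -41/3 - 48985/3 = -16342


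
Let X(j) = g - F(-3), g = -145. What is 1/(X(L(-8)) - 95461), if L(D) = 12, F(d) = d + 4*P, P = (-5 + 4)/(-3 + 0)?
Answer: -3/286813 ≈ -1.0460e-5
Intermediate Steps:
P = ⅓ (P = -1/(-3) = -1*(-⅓) = ⅓ ≈ 0.33333)
F(d) = 4/3 + d (F(d) = d + 4*(⅓) = d + 4/3 = 4/3 + d)
X(j) = -430/3 (X(j) = -145 - (4/3 - 3) = -145 - 1*(-5/3) = -145 + 5/3 = -430/3)
1/(X(L(-8)) - 95461) = 1/(-430/3 - 95461) = 1/(-286813/3) = -3/286813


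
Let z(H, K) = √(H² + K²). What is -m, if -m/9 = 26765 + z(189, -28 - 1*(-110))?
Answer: 240885 + 9*√42445 ≈ 2.4274e+5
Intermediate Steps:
m = -240885 - 9*√42445 (m = -9*(26765 + √(189² + (-28 - 1*(-110))²)) = -9*(26765 + √(35721 + (-28 + 110)²)) = -9*(26765 + √(35721 + 82²)) = -9*(26765 + √(35721 + 6724)) = -9*(26765 + √42445) = -240885 - 9*√42445 ≈ -2.4274e+5)
-m = -(-240885 - 9*√42445) = 240885 + 9*√42445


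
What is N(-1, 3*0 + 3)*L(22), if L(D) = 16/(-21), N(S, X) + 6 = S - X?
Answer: 160/21 ≈ 7.6190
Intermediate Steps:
N(S, X) = -6 + S - X (N(S, X) = -6 + (S - X) = -6 + S - X)
L(D) = -16/21 (L(D) = 16*(-1/21) = -16/21)
N(-1, 3*0 + 3)*L(22) = (-6 - 1 - (3*0 + 3))*(-16/21) = (-6 - 1 - (0 + 3))*(-16/21) = (-6 - 1 - 1*3)*(-16/21) = (-6 - 1 - 3)*(-16/21) = -10*(-16/21) = 160/21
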